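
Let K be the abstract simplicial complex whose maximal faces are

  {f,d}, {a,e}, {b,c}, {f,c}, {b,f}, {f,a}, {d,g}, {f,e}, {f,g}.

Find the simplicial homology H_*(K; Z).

Fix the vertex order a < b < c < d < e < f < g and write every simplex with vertices in increasing order. Then dim K = 1 and the simplices of K are:

  0-simplices (7): a, b, c, d, e, f, g
  1-simplices (9): ae, af, bc, bf, cf, df, dg, ef, fg

Hence C_0 ≅ Z^7, C_1 ≅ Z^9.

The boundary map ∂_1: C_1 → C_0 is given by ∂[p,q] = [q] − [p]. For instance
  ∂bf = f − b.
As a 7×9 matrix over Z this has rank 6, with invariant factors (1,1,1,1,1,1).

Now H_k = ker ∂_k / im ∂_{k+1}, so:

  H_0: rank C_0 − rank ∂_1 = 7 − 6 = 1, and the invariant factors of ∂_1 are all 1, so H_0 = Z.
  H_1: rank ker ∂_1 − rank ∂_2 = (9 − 6) − 0 = 3, and there is no ∂_2, so H_1 = Z^3.

H_0 ≅ Z,  H_1 ≅ Z^3.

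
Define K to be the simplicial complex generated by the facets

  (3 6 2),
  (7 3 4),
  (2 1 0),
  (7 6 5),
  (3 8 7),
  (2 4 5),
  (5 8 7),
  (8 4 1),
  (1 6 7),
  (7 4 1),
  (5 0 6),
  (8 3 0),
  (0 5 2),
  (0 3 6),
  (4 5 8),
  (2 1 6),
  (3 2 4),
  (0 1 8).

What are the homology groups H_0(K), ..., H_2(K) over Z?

Take the total order 0 < 1 < 2 < 3 < 4 < 5 < 6 < 7 < 8 on the vertex set. Then K (dimension 2) consists of the simplices:

  0-simplices (9): [0], [1], [2], [3], [4], [5], [6], [7], [8]
  1-simplices (27): (27 of them)
  2-simplices (18): [0,1,2], [0,1,8], [0,2,5], [0,3,6], [0,3,8], [0,5,6], [1,2,6], [1,4,7], [1,4,8], [1,6,7], [2,3,4], [2,3,6], [2,4,5], [3,4,7], [3,7,8], [4,5,8], [5,6,7], [5,7,8]

Hence C_0 ≅ Z^9, C_1 ≅ Z^27, C_2 ≅ Z^18.

∂_1: C_1 → C_0 maps an edge to its endpoints' difference, ∂[p,q] = q − p.
This gives a 9×27 integer matrix of rank 8; reducing to Smith normal form yields diagonal entries (1,1,1,1,1,1,1,1).

The boundary map ∂_2: C_2 → C_1 sends each 2-simplex [p,q,r] to [q,r] − [p,r] + [p,q]. For instance
  ∂[2,4,5] = [4,5] − [2,5] + [2,4],
  ∂[1,4,8] = [4,8] − [1,8] + [1,4].
The 27×18 boundary matrix has rank 18 and Smith normal form diag(1,1,1,1,1,1,1,1,1,1,1,1,1,1,1,1,1,2).

Reading off H_k = ker ∂_k / im ∂_{k+1}:

  H_0: rank C_0 − rank ∂_1 = 9 − 8 = 1, and the invariant factors of ∂_1 are all 1, so H_0 ≅ Z.
  H_1: rank ker ∂_1 − rank ∂_2 = (27 − 8) − 18 = 1, and ∂_2 has invariant factor 2 > 1, so H_1 ≅ Z ⊕ Z/2.
  H_2: rank ker ∂_2 − rank ∂_3 = (18 − 18) − 0 = 0, and there is no ∂_3, so H_2 ≅ 0.

(K is a triangulation of the Klein bottle.)

H_0 ≅ Z,  H_1 ≅ Z ⊕ Z/2,  H_2 = 0.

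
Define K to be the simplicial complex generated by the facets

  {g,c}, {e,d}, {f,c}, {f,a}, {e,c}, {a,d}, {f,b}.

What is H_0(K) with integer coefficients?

Take the total order a < b < c < d < e < f < g on the vertex set. Then K (dimension 1) consists of the simplices:

  0-simplices (7): a, b, c, d, e, f, g
  1-simplices (7): ad, af, bf, ce, cf, cg, de

giving chain groups C_0 ≅ Z^7, C_1 ≅ Z^7.

∂_1: C_1 → C_0 is given by ∂[p,q] = [q] − [p].
The resulting 7×7 matrix has rank 6, and its Smith normal form has invariant factors (1,1,1,1,1,1).

Now H_k = ker ∂_k / im ∂_{k+1}, so:

  H_0: rank C_0 − rank ∂_1 = 7 − 6 = 1, and the invariant factors of ∂_1 are all 1, so H_0 ≅ Z.

H_0 ≅ Z.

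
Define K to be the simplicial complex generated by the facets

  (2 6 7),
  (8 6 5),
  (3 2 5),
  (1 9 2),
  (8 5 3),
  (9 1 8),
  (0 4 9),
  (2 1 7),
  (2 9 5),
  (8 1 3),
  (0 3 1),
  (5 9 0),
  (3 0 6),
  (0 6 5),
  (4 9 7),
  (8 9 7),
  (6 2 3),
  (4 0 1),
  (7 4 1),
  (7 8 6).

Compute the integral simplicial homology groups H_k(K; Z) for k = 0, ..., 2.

H_0 ≅ Z,  H_1 ≅ Z ⊕ Z/2Z,  H_2 = 0.

We work with the vertex ordering 0 < 1 < 2 < 3 < 4 < 5 < 6 < 7 < 8 < 9. The simplices of K, each written with vertices in increasing order, are:

  0-simplices (10): [0], [1], [2], [3], [4], [5], [6], [7], [8], [9]
  1-simplices (30): (30 of them)
  2-simplices (20): (20 of them)

Hence C_0 ≅ Z^10, C_1 ≅ Z^30, C_2 ≅ Z^20.

∂_1: C_1 → C_0 sends each edge [p,q] (with p < q) to q − p.
As a 10×30 matrix over Z this has rank 9, with invariant factors (1,1,1,1,1,1,1,1,1).

∂_2: C_2 → C_1 maps a triangle to the signed sum of its edges. For instance
  ∂[0,5,6] = [5,6] − [0,6] + [0,5],
  ∂[6,7,8] = [7,8] − [6,8] + [6,7].
The 30×20 boundary matrix has rank 20 and Smith normal form diag(1,1,1,1,1,1,1,1,1,1,1,1,1,1,1,1,1,1,1,2).

Reading off H_k = ker ∂_k / im ∂_{k+1}:

  H_0: rank C_0 − rank ∂_1 = 10 − 9 = 1, and the invariant factors of ∂_1 are all 1, so H_0 ≅ Z.
  H_1: rank ker ∂_1 − rank ∂_2 = (30 − 9) − 20 = 1, and ∂_2 has invariant factor 2 > 1, so H_1 ≅ Z ⊕ Z/2Z.
  H_2: rank ker ∂_2 − rank ∂_3 = (20 − 20) − 0 = 0, and there is no ∂_3, so H_2 ≅ 0.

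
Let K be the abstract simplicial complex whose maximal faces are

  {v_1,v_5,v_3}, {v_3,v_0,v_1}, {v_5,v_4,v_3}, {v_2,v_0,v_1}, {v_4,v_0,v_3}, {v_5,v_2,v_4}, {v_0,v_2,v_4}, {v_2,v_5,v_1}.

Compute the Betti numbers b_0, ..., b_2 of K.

Fix the vertex order v_0 < v_1 < v_2 < v_3 < v_4 < v_5 and write every simplex with vertices in increasing order. Then dim K = 2 and the simplices of K are:

  0-simplices (6): [v_0], [v_1], [v_2], [v_3], [v_4], [v_5]
  1-simplices (12): [v_0,v_1], [v_0,v_2], [v_0,v_3], [v_0,v_4], [v_1,v_2], [v_1,v_3], [v_1,v_5], [v_2,v_4], [v_2,v_5], [v_3,v_4], [v_3,v_5], [v_4,v_5]
  2-simplices (8): [v_0,v_1,v_2], [v_0,v_1,v_3], [v_0,v_2,v_4], [v_0,v_3,v_4], [v_1,v_2,v_5], [v_1,v_3,v_5], [v_2,v_4,v_5], [v_3,v_4,v_5]

giving chain groups C_0 ≅ Z^6, C_1 ≅ Z^12, C_2 ≅ Z^8.

The boundary map ∂_1: C_1 → C_0 is given by ∂[p,q] = [q] − [p]. For instance
  ∂[v_4,v_5] = [v_5] − [v_4].
As a 6×12 matrix over Z this has rank 5, with invariant factors (1,1,1,1,1).

∂_2: C_2 → C_1 acts by ∂[p,q,r] = [q,r] − [p,r] + [p,q]. For instance
  ∂[v_1,v_2,v_5] = [v_2,v_5] − [v_1,v_5] + [v_1,v_2],
  ∂[v_0,v_1,v_3] = [v_1,v_3] − [v_0,v_3] + [v_0,v_1].
As a 12×8 matrix over Z this has rank 7, with invariant factors (1,1,1,1,1,1,1).

From H_k ≅ ker(∂_k) / im(∂_{k+1}) we obtain:

  H_0: rank C_0 − rank ∂_1 = 6 − 5 = 1, and the invariant factors of ∂_1 are all 1, so H_0 ≅ Z.
  H_1: rank ker ∂_1 − rank ∂_2 = (12 − 5) − 7 = 0, and the invariant factors of ∂_2 are all 1, so H_1 ≅ 0.
  H_2: rank ker ∂_2 − rank ∂_3 = (8 − 7) − 0 = 1, and there is no ∂_3, so H_2 ≅ Z.

As a check, the Euler characteristic is 6 − 12 + 8 = 2, which agrees with 1 − 0 + 1 = 2.

Hence the Betti numbers are b_0 = 1, b_1 = 0, b_2 = 1.

b_0 = 1, b_1 = 0, b_2 = 1.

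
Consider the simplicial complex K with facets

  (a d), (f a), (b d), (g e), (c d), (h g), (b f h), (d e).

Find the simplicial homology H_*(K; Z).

Take the total order a < b < c < d < e < f < g < h on the vertex set. Then K (dimension 2) consists of the simplices:

  0-simplices (8): a, b, c, d, e, f, g, h
  1-simplices (10): ad, af, bd, bf, bh, cd, de, eg, fh, gh
  2-simplices (1): bfh

giving chain groups C_0 ≅ Z^8, C_1 ≅ Z^10, C_2 ≅ Z^1.

∂_1: C_1 → C_0 sends each edge [p,q] (with p < q) to q − p.
This gives a 8×10 integer matrix of rank 7; reducing to Smith normal form yields diagonal entries (1,1,1,1,1,1,1).

Boundary ∂_2: C_2 → C_1 maps a triangle to the signed sum of its edges. For instance
  ∂bfh = fh − bh + bf.
As a 10×1 matrix over Z this has rank 1, with invariant factors (1).

From H_k ≅ ker(∂_k) / im(∂_{k+1}) we obtain:

  H_0: rank C_0 − rank ∂_1 = 8 − 7 = 1, and the invariant factors of ∂_1 are all 1, so H_0 = Z.
  H_1: rank ker ∂_1 − rank ∂_2 = (10 − 7) − 1 = 2, and the invariant factors of ∂_2 are all 1, so H_1 = Z^2.
  H_2: rank ker ∂_2 − rank ∂_3 = (1 − 1) − 0 = 0, and there is no ∂_3, so H_2 = 0.

H_0 ≅ Z,  H_1 ≅ Z^2,  H_2 = 0.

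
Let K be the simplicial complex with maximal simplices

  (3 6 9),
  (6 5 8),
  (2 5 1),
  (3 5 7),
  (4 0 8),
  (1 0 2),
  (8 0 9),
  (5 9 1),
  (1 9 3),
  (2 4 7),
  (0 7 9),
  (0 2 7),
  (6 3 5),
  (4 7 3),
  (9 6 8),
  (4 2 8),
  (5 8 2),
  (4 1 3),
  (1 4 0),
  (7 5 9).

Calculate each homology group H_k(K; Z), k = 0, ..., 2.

H_0 = Z,  H_1 = Z ⊕ Z/2,  H_2 = 0.

We work with the vertex ordering 0 < 1 < 2 < 3 < 4 < 5 < 6 < 7 < 8 < 9. The simplices of K, each written with vertices in increasing order, are:

  0-simplices (10): [0], [1], [2], [3], [4], [5], [6], [7], [8], [9]
  1-simplices (30): (30 of them)
  2-simplices (20): (20 of them)

so the chain groups are C_0 ≅ Z^10, C_1 ≅ Z^30, C_2 ≅ Z^20.

Boundary ∂_1: C_1 → C_0 maps an edge to its endpoints' difference, ∂[p,q] = q − p. For instance
  ∂[0,2] = [2] − [0].
The 10×30 boundary matrix has rank 9 and Smith normal form diag(1,1,1,1,1,1,1,1,1).

∂_2: C_2 → C_1 maps a triangle to the signed sum of its edges. For instance
  ∂[3,5,7] = [5,7] − [3,7] + [3,5],
  ∂[3,5,6] = [5,6] − [3,6] + [3,5].
This gives a 30×20 integer matrix of rank 20; reducing to Smith normal form yields diagonal entries (1,1,1,1,1,1,1,1,1,1,1,1,1,1,1,1,1,1,1,2).

Computing H_k = (kernel of ∂_k) / (image of ∂_{k+1}):

  H_0: rank C_0 − rank ∂_1 = 10 − 9 = 1, and the invariant factors of ∂_1 are all 1, so H_0 = Z.
  H_1: rank ker ∂_1 − rank ∂_2 = (30 − 9) − 20 = 1, and ∂_2 has invariant factor 2 > 1, so H_1 = Z ⊕ Z/2.
  H_2: rank ker ∂_2 − rank ∂_3 = (20 − 20) − 0 = 0, and there is no ∂_3, so H_2 = 0.

As a check, the Euler characteristic is 10 − 30 + 20 = 0, which agrees with 1 − 1 + 0 = 0.
(K is a triangulation of the Klein bottle.)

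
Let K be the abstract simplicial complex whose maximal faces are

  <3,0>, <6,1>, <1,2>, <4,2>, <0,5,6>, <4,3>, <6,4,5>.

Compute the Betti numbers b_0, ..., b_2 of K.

Order the vertices as 0 < 1 < 2 < 3 < 4 < 5 < 6. Listing each simplex with vertices in this order, K has dimension 2 with simplices:

  0-simplices (7): [0], [1], [2], [3], [4], [5], [6]
  1-simplices (10): [0,3], [0,5], [0,6], [1,2], [1,6], [2,4], [3,4], [4,5], [4,6], [5,6]
  2-simplices (2): [0,5,6], [4,5,6]

Hence C_0 ≅ Z^7, C_1 ≅ Z^10, C_2 ≅ Z^2.

∂_1: C_1 → C_0 maps an edge to its endpoints' difference, ∂[p,q] = q − p.
This gives a 7×10 integer matrix of rank 6; reducing to Smith normal form yields diagonal entries (1,1,1,1,1,1).

Boundary ∂_2: C_2 → C_1 maps a triangle to the signed sum of its edges. For instance
  ∂[0,5,6] = [5,6] − [0,6] + [0,5],
  ∂[4,5,6] = [5,6] − [4,6] + [4,5].
The resulting 10×2 matrix has rank 2, and its Smith normal form has invariant factors (1,1).

From H_k ≅ ker(∂_k) / im(∂_{k+1}) we obtain:

  H_0: rank C_0 − rank ∂_1 = 7 − 6 = 1, and the invariant factors of ∂_1 are all 1, so H_0 = Z.
  H_1: rank ker ∂_1 − rank ∂_2 = (10 − 6) − 2 = 2, and the invariant factors of ∂_2 are all 1, so H_1 = Z^2.
  H_2: rank ker ∂_2 − rank ∂_3 = (2 − 2) − 0 = 0, and there is no ∂_3, so H_2 = 0.

As a check, the Euler characteristic is 7 − 10 + 2 = -1, which agrees with 1 − 2 + 0 = -1.

Hence the Betti numbers are b_0 = 1, b_1 = 2, b_2 = 0.

b_0 = 1, b_1 = 2, b_2 = 0.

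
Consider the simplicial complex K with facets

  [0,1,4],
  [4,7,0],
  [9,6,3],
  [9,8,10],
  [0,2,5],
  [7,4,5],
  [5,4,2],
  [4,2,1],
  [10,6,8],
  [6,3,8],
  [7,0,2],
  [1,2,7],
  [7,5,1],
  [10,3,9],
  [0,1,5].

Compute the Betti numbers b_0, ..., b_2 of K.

Order the vertices as 0 < 1 < 2 < 3 < 4 < 5 < 6 < 7 < 8 < 9 < 10. Listing each simplex with vertices in this order, K has dimension 2 with simplices:

  0-simplices (11): [0], [1], [2], [3], [4], [5], [6], [7], [8], [9], [10]
  1-simplices (25): (25 of them)
  2-simplices (15): [0,1,4], [0,1,5], [0,2,5], [0,2,7], [0,4,7], [1,2,4], [1,2,7], [1,5,7], [2,4,5], [3,6,8], [3,6,9], [3,9,10], [4,5,7], [6,8,10], [8,9,10]

giving chain groups C_0 ≅ Z^11, C_1 ≅ Z^25, C_2 ≅ Z^15.

The boundary map ∂_1: C_1 → C_0 is given by ∂[p,q] = [q] − [p]. For instance
  ∂[1,4] = [4] − [1].
The resulting 11×25 matrix has rank 9, and its Smith normal form has invariant factors (1,1,1,1,1,1,1,1,1).

Boundary ∂_2: C_2 → C_1 sends each 2-simplex [p,q,r] to [q,r] − [p,r] + [p,q]. For instance
  ∂[0,4,7] = [4,7] − [0,7] + [0,4],
  ∂[8,9,10] = [9,10] − [8,10] + [8,9].
The resulting 25×15 matrix has rank 15, and its Smith normal form has invariant factors (1,1,1,1,1,1,1,1,1,1,1,1,1,1,2).

Computing H_k = (kernel of ∂_k) / (image of ∂_{k+1}):

  H_0: rank C_0 − rank ∂_1 = 11 − 9 = 2, and the invariant factors of ∂_1 are all 1, so H_0 = Z^2.
  H_1: rank ker ∂_1 − rank ∂_2 = (25 − 9) − 15 = 1, and ∂_2 has invariant factor 2 > 1, so H_1 = Z ⊕ Z/2.
  H_2: rank ker ∂_2 − rank ∂_3 = (15 − 15) − 0 = 0, and there is no ∂_3, so H_2 = 0.

Hence the Betti numbers are b_0 = 2, b_1 = 1, b_2 = 0.

b_0 = 2, b_1 = 1, b_2 = 0.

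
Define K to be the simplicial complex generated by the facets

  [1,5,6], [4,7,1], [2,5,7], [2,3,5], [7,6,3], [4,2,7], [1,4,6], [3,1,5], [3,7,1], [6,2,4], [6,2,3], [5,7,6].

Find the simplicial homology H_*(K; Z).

We work with the vertex ordering 1 < 2 < 3 < 4 < 5 < 6 < 7. The simplices of K, each written with vertices in increasing order, are:

  0-simplices (7): [1], [2], [3], [4], [5], [6], [7]
  1-simplices (18): [1,3], [1,4], [1,5], [1,6], [1,7], [2,3], [2,4], [2,5], [2,6], [2,7], [3,5], [3,6], [3,7], [4,6], [4,7], [5,6], [5,7], [6,7]
  2-simplices (12): [1,3,5], [1,3,7], [1,4,6], [1,4,7], [1,5,6], [2,3,5], [2,3,6], [2,4,6], [2,4,7], [2,5,7], [3,6,7], [5,6,7]

Hence C_0 ≅ Z^7, C_1 ≅ Z^18, C_2 ≅ Z^12.

The boundary map ∂_1: C_1 → C_0 maps an edge to its endpoints' difference, ∂[p,q] = q − p. For instance
  ∂[1,3] = [3] − [1].
The 7×18 boundary matrix has rank 6 and Smith normal form diag(1,1,1,1,1,1).

The boundary map ∂_2: C_2 → C_1 sends each 2-simplex [p,q,r] to [q,r] − [p,r] + [p,q]. For instance
  ∂[1,3,7] = [3,7] − [1,7] + [1,3],
  ∂[1,4,6] = [4,6] − [1,6] + [1,4].
The 18×12 boundary matrix has rank 12 and Smith normal form diag(1,1,1,1,1,1,1,1,1,1,1,2).

From H_k ≅ ker(∂_k) / im(∂_{k+1}) we obtain:

  H_0: rank C_0 − rank ∂_1 = 7 − 6 = 1, and the invariant factors of ∂_1 are all 1, so H_0 = Z.
  H_1: rank ker ∂_1 − rank ∂_2 = (18 − 6) − 12 = 0, and ∂_2 has invariant factor 2 > 1, so H_1 = Z/2Z.
  H_2: rank ker ∂_2 − rank ∂_3 = (12 − 12) − 0 = 0, and there is no ∂_3, so H_2 = 0.

H_0 = Z,  H_1 = Z/2Z,  H_2 = 0.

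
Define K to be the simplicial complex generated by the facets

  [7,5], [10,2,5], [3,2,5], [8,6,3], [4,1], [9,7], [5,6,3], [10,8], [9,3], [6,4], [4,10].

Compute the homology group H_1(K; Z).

We work with the vertex ordering 1 < 2 < 3 < 4 < 5 < 6 < 7 < 8 < 9 < 10. The simplices of K, each written with vertices in increasing order, are:

  0-simplices (10): [1], [2], [3], [4], [5], [6], [7], [8], [9], [10]
  1-simplices (16): [1,4], [2,3], [2,5], [2,10], [3,5], [3,6], [3,8], [3,9], [4,6], [4,10], [5,6], [5,7], [5,10], [6,8], [7,9], [8,10]
  2-simplices (4): [2,3,5], [2,5,10], [3,5,6], [3,6,8]

giving chain groups C_0 ≅ Z^10, C_1 ≅ Z^16, C_2 ≅ Z^4.

The boundary map ∂_1: C_1 → C_0 sends each edge [p,q] (with p < q) to q − p. For instance
  ∂[3,8] = [8] − [3].
As a 10×16 matrix over Z this has rank 9, with invariant factors (1,1,1,1,1,1,1,1,1).

The boundary map ∂_2: C_2 → C_1 sends each 2-simplex [p,q,r] to [q,r] − [p,r] + [p,q]. For instance
  ∂[3,5,6] = [5,6] − [3,6] + [3,5],
  ∂[3,6,8] = [6,8] − [3,8] + [3,6].
This gives a 16×4 integer matrix of rank 4; reducing to Smith normal form yields diagonal entries (1,1,1,1).

From H_k ≅ ker(∂_k) / im(∂_{k+1}) we obtain:

  H_1: rank ker ∂_1 − rank ∂_2 = (16 − 9) − 4 = 3, and the invariant factors of ∂_2 are all 1, so H_1 ≅ Z^3.

H_1 = Z^3.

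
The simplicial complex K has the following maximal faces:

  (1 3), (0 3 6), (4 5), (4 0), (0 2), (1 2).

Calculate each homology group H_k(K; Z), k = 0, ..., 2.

We work with the vertex ordering 0 < 1 < 2 < 3 < 4 < 5 < 6. The simplices of K, each written with vertices in increasing order, are:

  0-simplices (7): [0], [1], [2], [3], [4], [5], [6]
  1-simplices (8): [0,2], [0,3], [0,4], [0,6], [1,2], [1,3], [3,6], [4,5]
  2-simplices (1): [0,3,6]

Hence C_0 ≅ Z^7, C_1 ≅ Z^8, C_2 ≅ Z^1.

∂_1: C_1 → C_0 sends each edge [p,q] (with p < q) to q − p. For instance
  ∂[1,2] = [2] − [1].
The 7×8 boundary matrix has rank 6 and Smith normal form diag(1,1,1,1,1,1).

∂_2: C_2 → C_1 acts by ∂[p,q,r] = [q,r] − [p,r] + [p,q]. For instance
  ∂[0,3,6] = [3,6] − [0,6] + [0,3].
As a 8×1 matrix over Z this has rank 1, with invariant factors (1).

Computing H_k = (kernel of ∂_k) / (image of ∂_{k+1}):

  H_0: rank C_0 − rank ∂_1 = 7 − 6 = 1, and the invariant factors of ∂_1 are all 1, so H_0 ≅ Z.
  H_1: rank ker ∂_1 − rank ∂_2 = (8 − 6) − 1 = 1, and the invariant factors of ∂_2 are all 1, so H_1 ≅ Z.
  H_2: rank ker ∂_2 − rank ∂_3 = (1 − 1) − 0 = 0, and there is no ∂_3, so H_2 ≅ 0.

H_0 ≅ Z,  H_1 ≅ Z,  H_2 = 0.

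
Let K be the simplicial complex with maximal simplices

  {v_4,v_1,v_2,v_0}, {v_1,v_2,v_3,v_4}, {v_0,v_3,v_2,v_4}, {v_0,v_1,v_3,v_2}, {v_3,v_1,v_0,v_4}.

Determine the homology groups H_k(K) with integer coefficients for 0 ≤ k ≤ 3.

Take the total order v_0 < v_1 < v_2 < v_3 < v_4 on the vertex set. Then K (dimension 3) consists of the simplices:

  0-simplices (5): [v_0], [v_1], [v_2], [v_3], [v_4]
  1-simplices (10): [v_0,v_1], [v_0,v_2], [v_0,v_3], [v_0,v_4], [v_1,v_2], [v_1,v_3], [v_1,v_4], [v_2,v_3], [v_2,v_4], [v_3,v_4]
  2-simplices (10): [v_0,v_1,v_2], [v_0,v_1,v_3], [v_0,v_1,v_4], [v_0,v_2,v_3], [v_0,v_2,v_4], [v_0,v_3,v_4], [v_1,v_2,v_3], [v_1,v_2,v_4], [v_1,v_3,v_4], [v_2,v_3,v_4]
  3-simplices (5): [v_0,v_1,v_2,v_3], [v_0,v_1,v_2,v_4], [v_0,v_1,v_3,v_4], [v_0,v_2,v_3,v_4], [v_1,v_2,v_3,v_4]

giving chain groups C_0 ≅ Z^5, C_1 ≅ Z^10, C_2 ≅ Z^10, C_3 ≅ Z^5.

Boundary ∂_1: C_1 → C_0 maps an edge to its endpoints' difference, ∂[p,q] = q − p. For instance
  ∂[v_0,v_2] = [v_2] − [v_0].
The 5×10 boundary matrix has rank 4 and Smith normal form diag(1,1,1,1).

Boundary ∂_2: C_2 → C_1 acts by ∂[p,q,r] = [q,r] − [p,r] + [p,q]. For instance
  ∂[v_1,v_2,v_4] = [v_2,v_4] − [v_1,v_4] + [v_1,v_2],
  ∂[v_0,v_2,v_4] = [v_2,v_4] − [v_0,v_4] + [v_0,v_2].
The 10×10 boundary matrix has rank 6 and Smith normal form diag(1,1,1,1,1,1).

The boundary map ∂_3: C_3 → C_2 sends each 3-simplex σ to the alternating sum Σ_i (−1)^i (σ with its i-th vertex removed). For instance
  ∂[v_1,v_2,v_3,v_4] = [v_2,v_3,v_4] − [v_1,v_3,v_4] + [v_1,v_2,v_4] − [v_1,v_2,v_3],
  ∂[v_0,v_1,v_2,v_3] = [v_1,v_2,v_3] − [v_0,v_2,v_3] + [v_0,v_1,v_3] − [v_0,v_1,v_2].
The 10×5 boundary matrix has rank 4 and Smith normal form diag(1,1,1,1).

Computing H_k = (kernel of ∂_k) / (image of ∂_{k+1}):

  H_0: rank C_0 − rank ∂_1 = 5 − 4 = 1, and the invariant factors of ∂_1 are all 1, so H_0 = Z.
  H_1: rank ker ∂_1 − rank ∂_2 = (10 − 4) − 6 = 0, and the invariant factors of ∂_2 are all 1, so H_1 = 0.
  H_2: rank ker ∂_2 − rank ∂_3 = (10 − 6) − 4 = 0, and the invariant factors of ∂_3 are all 1, so H_2 = 0.
  H_3: rank ker ∂_3 − rank ∂_4 = (5 − 4) − 0 = 1, and there is no ∂_4, so H_3 = Z.

(K is a triangulation of the 3-sphere S^3.)

H_0 = Z,  H_1 = 0,  H_2 = 0,  H_3 = Z.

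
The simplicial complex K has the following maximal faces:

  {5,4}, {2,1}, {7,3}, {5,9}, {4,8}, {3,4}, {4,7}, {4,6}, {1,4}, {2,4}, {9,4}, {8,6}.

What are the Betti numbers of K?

We work with the vertex ordering 1 < 2 < 3 < 4 < 5 < 6 < 7 < 8 < 9. The simplices of K, each written with vertices in increasing order, are:

  0-simplices (9): [1], [2], [3], [4], [5], [6], [7], [8], [9]
  1-simplices (12): [1,2], [1,4], [2,4], [3,4], [3,7], [4,5], [4,6], [4,7], [4,8], [4,9], [5,9], [6,8]

Hence C_0 ≅ Z^9, C_1 ≅ Z^12.

Boundary ∂_1: C_1 → C_0 is given by ∂[p,q] = [q] − [p].
The 9×12 boundary matrix has rank 8 and Smith normal form diag(1,1,1,1,1,1,1,1).

Computing H_k = (kernel of ∂_k) / (image of ∂_{k+1}):

  H_0: rank C_0 − rank ∂_1 = 9 − 8 = 1, and the invariant factors of ∂_1 are all 1, so H_0 = Z.
  H_1: rank ker ∂_1 − rank ∂_2 = (12 − 8) − 0 = 4, and there is no ∂_2, so H_1 = Z^4.

Hence the Betti numbers are b_0 = 1, b_1 = 4.

b_0 = 1, b_1 = 4.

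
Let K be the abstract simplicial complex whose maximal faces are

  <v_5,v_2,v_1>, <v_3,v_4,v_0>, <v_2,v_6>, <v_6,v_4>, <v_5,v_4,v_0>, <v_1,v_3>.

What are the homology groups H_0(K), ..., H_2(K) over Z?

Take the total order v_0 < v_1 < v_2 < v_3 < v_4 < v_5 < v_6 on the vertex set. Then K (dimension 2) consists of the simplices:

  0-simplices (7): [v_0], [v_1], [v_2], [v_3], [v_4], [v_5], [v_6]
  1-simplices (11): [v_0,v_3], [v_0,v_4], [v_0,v_5], [v_1,v_2], [v_1,v_3], [v_1,v_5], [v_2,v_5], [v_2,v_6], [v_3,v_4], [v_4,v_5], [v_4,v_6]
  2-simplices (3): [v_0,v_3,v_4], [v_0,v_4,v_5], [v_1,v_2,v_5]

so the chain groups are C_0 ≅ Z^7, C_1 ≅ Z^11, C_2 ≅ Z^3.

Boundary ∂_1: C_1 → C_0 sends each edge [p,q] (with p < q) to q − p.
As a 7×11 matrix over Z this has rank 6, with invariant factors (1,1,1,1,1,1).

∂_2: C_2 → C_1 maps a triangle to the signed sum of its edges. For instance
  ∂[v_0,v_4,v_5] = [v_4,v_5] − [v_0,v_5] + [v_0,v_4],
  ∂[v_1,v_2,v_5] = [v_2,v_5] − [v_1,v_5] + [v_1,v_2].
The resulting 11×3 matrix has rank 3, and its Smith normal form has invariant factors (1,1,1).

Reading off H_k = ker ∂_k / im ∂_{k+1}:

  H_0: rank C_0 − rank ∂_1 = 7 − 6 = 1, and the invariant factors of ∂_1 are all 1, so H_0 = Z.
  H_1: rank ker ∂_1 − rank ∂_2 = (11 − 6) − 3 = 2, and the invariant factors of ∂_2 are all 1, so H_1 = Z^2.
  H_2: rank ker ∂_2 − rank ∂_3 = (3 − 3) − 0 = 0, and there is no ∂_3, so H_2 = 0.

H_0 = Z,  H_1 = Z^2,  H_2 = 0.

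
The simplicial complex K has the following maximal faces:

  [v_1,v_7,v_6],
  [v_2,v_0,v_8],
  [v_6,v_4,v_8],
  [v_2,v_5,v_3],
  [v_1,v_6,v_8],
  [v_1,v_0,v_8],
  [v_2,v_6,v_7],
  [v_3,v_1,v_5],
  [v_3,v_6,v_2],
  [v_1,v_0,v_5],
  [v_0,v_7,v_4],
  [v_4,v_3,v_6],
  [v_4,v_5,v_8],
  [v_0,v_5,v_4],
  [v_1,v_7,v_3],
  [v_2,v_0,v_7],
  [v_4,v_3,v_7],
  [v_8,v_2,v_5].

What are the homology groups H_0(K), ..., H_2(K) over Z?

H_0 ≅ Z,  H_1 ≅ Z ⊕ Z/2,  H_2 = 0.

We work with the vertex ordering v_0 < v_1 < v_2 < v_3 < v_4 < v_5 < v_6 < v_7 < v_8. The simplices of K, each written with vertices in increasing order, are:

  0-simplices (9): [v_0], [v_1], [v_2], [v_3], [v_4], [v_5], [v_6], [v_7], [v_8]
  1-simplices (27): (27 of them)
  2-simplices (18): (18 of them)

giving chain groups C_0 ≅ Z^9, C_1 ≅ Z^27, C_2 ≅ Z^18.

∂_1: C_1 → C_0 maps an edge to its endpoints' difference, ∂[p,q] = q − p. For instance
  ∂[v_2,v_8] = [v_8] − [v_2].
This gives a 9×27 integer matrix of rank 8; reducing to Smith normal form yields diagonal entries (1,1,1,1,1,1,1,1).

Boundary ∂_2: C_2 → C_1 sends each 2-simplex [p,q,r] to [q,r] − [p,r] + [p,q]. For instance
  ∂[v_1,v_6,v_7] = [v_6,v_7] − [v_1,v_7] + [v_1,v_6],
  ∂[v_1,v_6,v_8] = [v_6,v_8] − [v_1,v_8] + [v_1,v_6].
The resulting 27×18 matrix has rank 18, and its Smith normal form has invariant factors (1,1,1,1,1,1,1,1,1,1,1,1,1,1,1,1,1,2).

Now H_k = ker ∂_k / im ∂_{k+1}, so:

  H_0: rank C_0 − rank ∂_1 = 9 − 8 = 1, and the invariant factors of ∂_1 are all 1, so H_0 = Z.
  H_1: rank ker ∂_1 − rank ∂_2 = (27 − 8) − 18 = 1, and ∂_2 has invariant factor 2 > 1, so H_1 = Z ⊕ Z/2.
  H_2: rank ker ∂_2 − rank ∂_3 = (18 − 18) − 0 = 0, and there is no ∂_3, so H_2 = 0.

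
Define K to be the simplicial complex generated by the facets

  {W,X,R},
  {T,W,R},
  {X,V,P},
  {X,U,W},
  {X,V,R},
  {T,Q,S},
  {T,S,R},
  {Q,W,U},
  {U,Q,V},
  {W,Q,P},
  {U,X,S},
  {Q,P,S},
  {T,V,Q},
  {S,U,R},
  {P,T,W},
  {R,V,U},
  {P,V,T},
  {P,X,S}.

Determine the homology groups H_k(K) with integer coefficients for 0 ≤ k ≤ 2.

Take the total order P < Q < R < S < T < U < V < W < X on the vertex set. Then K (dimension 2) consists of the simplices:

  0-simplices (9): P, Q, R, S, T, U, V, W, X
  1-simplices (27): PQ, PS, PT, PV, PW, PX, QS, QT, QU, QV, QW, RS, RT, RU, RV, RW, RX, ST, SU, SX, TV, TW, UV, UW, UX, VX, WX
  2-simplices (18): PQS, PQW, PSX, PTV, PTW, PVX, QST, QTV, QUV, QUW, RST, RSU, RTW, RUV, RVX, RWX, SUX, UWX

Hence C_0 ≅ Z^9, C_1 ≅ Z^27, C_2 ≅ Z^18.

Boundary ∂_1: C_1 → C_0 is given by ∂[p,q] = [q] − [p]. For instance
  ∂RV = V − R.
This gives a 9×27 integer matrix of rank 8; reducing to Smith normal form yields diagonal entries (1,1,1,1,1,1,1,1).

∂_2: C_2 → C_1 acts by ∂[p,q,r] = [q,r] − [p,r] + [p,q]. For instance
  ∂UWX = WX − UX + UW,
  ∂RWX = WX − RX + RW.
This gives a 27×18 integer matrix of rank 18; reducing to Smith normal form yields diagonal entries (1,1,1,1,1,1,1,1,1,1,1,1,1,1,1,1,1,2).

From H_k ≅ ker(∂_k) / im(∂_{k+1}) we obtain:

  H_0: rank C_0 − rank ∂_1 = 9 − 8 = 1, and the invariant factors of ∂_1 are all 1, so H_0 ≅ Z.
  H_1: rank ker ∂_1 − rank ∂_2 = (27 − 8) − 18 = 1, and ∂_2 has invariant factor 2 > 1, so H_1 ≅ Z × Z/2.
  H_2: rank ker ∂_2 − rank ∂_3 = (18 − 18) − 0 = 0, and there is no ∂_3, so H_2 ≅ 0.

(K is a triangulation of the Klein bottle.)

H_0 ≅ Z,  H_1 ≅ Z × Z/2,  H_2 = 0.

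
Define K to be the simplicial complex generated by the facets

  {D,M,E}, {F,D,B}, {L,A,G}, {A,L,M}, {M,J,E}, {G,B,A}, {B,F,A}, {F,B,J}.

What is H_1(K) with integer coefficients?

Take the total order A < B < D < E < F < G < J < L < M on the vertex set. Then K (dimension 2) consists of the simplices:

  0-simplices (9): A, B, D, E, F, G, J, L, M
  1-simplices (18): AB, AF, AG, AL, AM, BD, BF, BG, BJ, DE, DF, DM, EJ, EM, FJ, GL, JM, LM
  2-simplices (8): ABF, ABG, AGL, ALM, BDF, BFJ, DEM, EJM

so the chain groups are C_0 ≅ Z^9, C_1 ≅ Z^18, C_2 ≅ Z^8.

∂_1: C_1 → C_0 maps an edge to its endpoints' difference, ∂[p,q] = q − p.
As a 9×18 matrix over Z this has rank 8, with invariant factors (1,1,1,1,1,1,1,1).

Boundary ∂_2: C_2 → C_1 maps a triangle to the signed sum of its edges. For instance
  ∂DEM = EM − DM + DE,
  ∂ABG = BG − AG + AB.
This gives a 18×8 integer matrix of rank 8; reducing to Smith normal form yields diagonal entries (1,1,1,1,1,1,1,1).

From H_k ≅ ker(∂_k) / im(∂_{k+1}) we obtain:

  H_1: rank ker ∂_1 − rank ∂_2 = (18 − 8) − 8 = 2, and the invariant factors of ∂_2 are all 1, so H_1 = Z^2.

H_1 ≅ Z^2.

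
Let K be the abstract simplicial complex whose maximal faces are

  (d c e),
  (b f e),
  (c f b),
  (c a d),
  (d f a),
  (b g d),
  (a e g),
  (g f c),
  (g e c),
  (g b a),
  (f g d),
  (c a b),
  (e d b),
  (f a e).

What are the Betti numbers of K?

Fix the vertex order a < b < c < d < e < f < g and write every simplex with vertices in increasing order. Then dim K = 2 and the simplices of K are:

  0-simplices (7): a, b, c, d, e, f, g
  1-simplices (21): ab, ac, ad, ae, af, ag, bc, bd, be, bf, bg, cd, ce, cf, cg, de, df, dg, ef, eg, fg
  2-simplices (14): abc, abg, acd, adf, aef, aeg, bcf, bde, bdg, bef, cde, ceg, cfg, dfg

giving chain groups C_0 ≅ Z^7, C_1 ≅ Z^21, C_2 ≅ Z^14.

Boundary ∂_1: C_1 → C_0 is given by ∂[p,q] = [q] − [p]. For instance
  ∂ad = d − a.
The 7×21 boundary matrix has rank 6 and Smith normal form diag(1,1,1,1,1,1).

∂_2: C_2 → C_1 maps a triangle to the signed sum of its edges. For instance
  ∂abg = bg − ag + ab,
  ∂aeg = eg − ag + ae.
The resulting 21×14 matrix has rank 13, and its Smith normal form has invariant factors (1,1,1,1,1,1,1,1,1,1,1,1,1).

Reading off H_k = ker ∂_k / im ∂_{k+1}:

  H_0: rank C_0 − rank ∂_1 = 7 − 6 = 1, and the invariant factors of ∂_1 are all 1, so H_0 ≅ Z.
  H_1: rank ker ∂_1 − rank ∂_2 = (21 − 6) − 13 = 2, and the invariant factors of ∂_2 are all 1, so H_1 ≅ Z^2.
  H_2: rank ker ∂_2 − rank ∂_3 = (14 − 13) − 0 = 1, and there is no ∂_3, so H_2 ≅ Z.

As a check, the Euler characteristic is 7 − 21 + 14 = 0, which agrees with 1 − 2 + 1 = 0.

Hence the Betti numbers are b_0 = 1, b_1 = 2, b_2 = 1.

b_0 = 1, b_1 = 2, b_2 = 1.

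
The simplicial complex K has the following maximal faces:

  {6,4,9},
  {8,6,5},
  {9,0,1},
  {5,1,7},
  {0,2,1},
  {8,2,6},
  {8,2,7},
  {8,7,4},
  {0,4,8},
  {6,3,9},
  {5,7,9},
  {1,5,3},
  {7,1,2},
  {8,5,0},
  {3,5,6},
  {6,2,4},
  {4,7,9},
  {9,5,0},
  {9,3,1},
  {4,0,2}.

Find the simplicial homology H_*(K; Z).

Fix the vertex order 0 < 1 < 2 < 3 < 4 < 5 < 6 < 7 < 8 < 9 and write every simplex with vertices in increasing order. Then dim K = 2 and the simplices of K are:

  0-simplices (10): [0], [1], [2], [3], [4], [5], [6], [7], [8], [9]
  1-simplices (30): (30 of them)
  2-simplices (20): (20 of them)

so the chain groups are C_0 ≅ Z^10, C_1 ≅ Z^30, C_2 ≅ Z^20.

∂_1: C_1 → C_0 is given by ∂[p,q] = [q] − [p]. For instance
  ∂[3,5] = [5] − [3].
This gives a 10×30 integer matrix of rank 9; reducing to Smith normal form yields diagonal entries (1,1,1,1,1,1,1,1,1).

Boundary ∂_2: C_2 → C_1 sends each 2-simplex [p,q,r] to [q,r] − [p,r] + [p,q]. For instance
  ∂[3,6,9] = [6,9] − [3,9] + [3,6],
  ∂[2,7,8] = [7,8] − [2,8] + [2,7].
The resulting 30×20 matrix has rank 20, and its Smith normal form has invariant factors (1,1,1,1,1,1,1,1,1,1,1,1,1,1,1,1,1,1,1,2).

Now H_k = ker ∂_k / im ∂_{k+1}, so:

  H_0: rank C_0 − rank ∂_1 = 10 − 9 = 1, and the invariant factors of ∂_1 are all 1, so H_0 ≅ Z.
  H_1: rank ker ∂_1 − rank ∂_2 = (30 − 9) − 20 = 1, and ∂_2 has invariant factor 2 > 1, so H_1 ≅ Z ⊕ Z/2.
  H_2: rank ker ∂_2 − rank ∂_3 = (20 − 20) − 0 = 0, and there is no ∂_3, so H_2 ≅ 0.

H_0 ≅ Z,  H_1 ≅ Z ⊕ Z/2,  H_2 = 0.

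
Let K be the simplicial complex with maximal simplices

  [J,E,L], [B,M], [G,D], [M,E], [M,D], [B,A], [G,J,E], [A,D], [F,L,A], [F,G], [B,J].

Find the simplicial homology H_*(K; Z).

Order the vertices as A < B < D < E < F < G < J < L < M. Listing each simplex with vertices in this order, K has dimension 2 with simplices:

  0-simplices (9): A, B, D, E, F, G, J, L, M
  1-simplices (16): AB, AD, AF, AL, BJ, BM, DG, DM, EG, EJ, EL, EM, FG, FL, GJ, JL
  2-simplices (3): AFL, EGJ, EJL

Hence C_0 ≅ Z^9, C_1 ≅ Z^16, C_2 ≅ Z^3.

Boundary ∂_1: C_1 → C_0 sends each edge [p,q] (with p < q) to q − p. For instance
  ∂EL = L − E.
The resulting 9×16 matrix has rank 8, and its Smith normal form has invariant factors (1,1,1,1,1,1,1,1).

The boundary map ∂_2: C_2 → C_1 acts by ∂[p,q,r] = [q,r] − [p,r] + [p,q]. For instance
  ∂EJL = JL − EL + EJ,
  ∂AFL = FL − AL + AF.
The resulting 16×3 matrix has rank 3, and its Smith normal form has invariant factors (1,1,1).

From H_k ≅ ker(∂_k) / im(∂_{k+1}) we obtain:

  H_0: rank C_0 − rank ∂_1 = 9 − 8 = 1, and the invariant factors of ∂_1 are all 1, so H_0 ≅ Z.
  H_1: rank ker ∂_1 − rank ∂_2 = (16 − 8) − 3 = 5, and the invariant factors of ∂_2 are all 1, so H_1 ≅ Z^5.
  H_2: rank ker ∂_2 − rank ∂_3 = (3 − 3) − 0 = 0, and there is no ∂_3, so H_2 ≅ 0.

As a check, the Euler characteristic is 9 − 16 + 3 = -4, which agrees with 1 − 5 + 0 = -4.

H_0 ≅ Z,  H_1 ≅ Z^5,  H_2 = 0.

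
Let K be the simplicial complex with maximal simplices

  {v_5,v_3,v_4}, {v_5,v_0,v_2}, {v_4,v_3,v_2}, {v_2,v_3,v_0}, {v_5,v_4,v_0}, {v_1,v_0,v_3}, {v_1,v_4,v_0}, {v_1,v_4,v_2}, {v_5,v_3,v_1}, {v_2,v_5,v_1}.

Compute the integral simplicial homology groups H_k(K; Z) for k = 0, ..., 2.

We work with the vertex ordering v_0 < v_1 < v_2 < v_3 < v_4 < v_5. The simplices of K, each written with vertices in increasing order, are:

  0-simplices (6): [v_0], [v_1], [v_2], [v_3], [v_4], [v_5]
  1-simplices (15): (15 of them)
  2-simplices (10): [v_0,v_1,v_3], [v_0,v_1,v_4], [v_0,v_2,v_3], [v_0,v_2,v_5], [v_0,v_4,v_5], [v_1,v_2,v_4], [v_1,v_2,v_5], [v_1,v_3,v_5], [v_2,v_3,v_4], [v_3,v_4,v_5]

giving chain groups C_0 ≅ Z^6, C_1 ≅ Z^15, C_2 ≅ Z^10.

The boundary map ∂_1: C_1 → C_0 is given by ∂[p,q] = [q] − [p].
This gives a 6×15 integer matrix of rank 5; reducing to Smith normal form yields diagonal entries (1,1,1,1,1).

∂_2: C_2 → C_1 acts by ∂[p,q,r] = [q,r] − [p,r] + [p,q]. For instance
  ∂[v_3,v_4,v_5] = [v_4,v_5] − [v_3,v_5] + [v_3,v_4],
  ∂[v_1,v_3,v_5] = [v_3,v_5] − [v_1,v_5] + [v_1,v_3].
The 15×10 boundary matrix has rank 10 and Smith normal form diag(1,1,1,1,1,1,1,1,1,2).

Reading off H_k = ker ∂_k / im ∂_{k+1}:

  H_0: rank C_0 − rank ∂_1 = 6 − 5 = 1, and the invariant factors of ∂_1 are all 1, so H_0 = Z.
  H_1: rank ker ∂_1 − rank ∂_2 = (15 − 5) − 10 = 0, and ∂_2 has invariant factor 2 > 1, so H_1 = Z_2.
  H_2: rank ker ∂_2 − rank ∂_3 = (10 − 10) − 0 = 0, and there is no ∂_3, so H_2 = 0.

As a check, the Euler characteristic is 6 − 15 + 10 = 1, which agrees with 1 − 0 + 0 = 1.

H_0 ≅ Z,  H_1 ≅ Z_2,  H_2 = 0.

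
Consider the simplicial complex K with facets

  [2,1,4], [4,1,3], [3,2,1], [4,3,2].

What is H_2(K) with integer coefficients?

Order the vertices as 1 < 2 < 3 < 4. Listing each simplex with vertices in this order, K has dimension 2 with simplices:

  0-simplices (4): [1], [2], [3], [4]
  1-simplices (6): [1,2], [1,3], [1,4], [2,3], [2,4], [3,4]
  2-simplices (4): [1,2,3], [1,2,4], [1,3,4], [2,3,4]

Hence C_0 ≅ Z^4, C_1 ≅ Z^6, C_2 ≅ Z^4.

The boundary map ∂_1: C_1 → C_0 sends each edge [p,q] (with p < q) to q − p. For instance
  ∂[2,4] = [4] − [2].
The 4×6 boundary matrix has rank 3 and Smith normal form diag(1,1,1).

∂_2: C_2 → C_1 maps a triangle to the signed sum of its edges. For instance
  ∂[1,2,3] = [2,3] − [1,3] + [1,2],
  ∂[1,2,4] = [2,4] − [1,4] + [1,2].
This gives a 6×4 integer matrix of rank 3; reducing to Smith normal form yields diagonal entries (1,1,1).

Computing H_k = (kernel of ∂_k) / (image of ∂_{k+1}):

  H_2: rank ker ∂_2 − rank ∂_3 = (4 − 3) − 0 = 1, and there is no ∂_3, so H_2 ≅ Z.

(K is a triangulation of the 2-sphere S^2.)

H_2 ≅ Z.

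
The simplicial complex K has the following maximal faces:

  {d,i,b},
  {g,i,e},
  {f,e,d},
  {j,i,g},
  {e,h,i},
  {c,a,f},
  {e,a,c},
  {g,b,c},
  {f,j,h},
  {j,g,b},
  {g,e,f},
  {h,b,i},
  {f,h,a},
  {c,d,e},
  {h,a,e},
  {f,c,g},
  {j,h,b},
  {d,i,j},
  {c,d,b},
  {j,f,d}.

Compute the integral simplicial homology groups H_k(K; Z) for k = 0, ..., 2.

H_0 ≅ Z,  H_1 ≅ Z ⊕ Z/2Z,  H_2 = 0.

Order the vertices as a < b < c < d < e < f < g < h < i < j. Listing each simplex with vertices in this order, K has dimension 2 with simplices:

  0-simplices (10): a, b, c, d, e, f, g, h, i, j
  1-simplices (30): ac, ae, af, ah, bc, bd, bg, bh, bi, bj, cd, ce, cf, cg, de, df, di, dj, ef, eg, eh, ei, fg, fh, fj, gi, gj, hi, hj, ij
  2-simplices (20): ace, acf, aeh, afh, bcd, bcg, bdi, bgj, bhi, bhj, cde, cfg, def, dfj, dij, efg, egi, ehi, fhj, gij

Hence C_0 ≅ Z^10, C_1 ≅ Z^30, C_2 ≅ Z^20.

The boundary map ∂_1: C_1 → C_0 maps an edge to its endpoints' difference, ∂[p,q] = q − p.
This gives a 10×30 integer matrix of rank 9; reducing to Smith normal form yields diagonal entries (1,1,1,1,1,1,1,1,1).

The boundary map ∂_2: C_2 → C_1 maps a triangle to the signed sum of its edges. For instance
  ∂gij = ij − gj + gi,
  ∂aeh = eh − ah + ae.
This gives a 30×20 integer matrix of rank 20; reducing to Smith normal form yields diagonal entries (1,1,1,1,1,1,1,1,1,1,1,1,1,1,1,1,1,1,1,2).

Reading off H_k = ker ∂_k / im ∂_{k+1}:

  H_0: rank C_0 − rank ∂_1 = 10 − 9 = 1, and the invariant factors of ∂_1 are all 1, so H_0 = Z.
  H_1: rank ker ∂_1 − rank ∂_2 = (30 − 9) − 20 = 1, and ∂_2 has invariant factor 2 > 1, so H_1 = Z ⊕ Z/2Z.
  H_2: rank ker ∂_2 − rank ∂_3 = (20 − 20) − 0 = 0, and there is no ∂_3, so H_2 = 0.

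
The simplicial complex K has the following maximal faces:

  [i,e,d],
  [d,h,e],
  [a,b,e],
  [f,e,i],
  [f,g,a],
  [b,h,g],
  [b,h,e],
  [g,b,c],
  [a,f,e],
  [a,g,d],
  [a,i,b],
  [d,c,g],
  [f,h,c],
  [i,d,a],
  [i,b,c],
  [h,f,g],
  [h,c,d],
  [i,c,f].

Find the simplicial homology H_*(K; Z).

H_0 ≅ Z,  H_1 ≅ Z ⊕ Z/2,  H_2 = 0.

Take the total order a < b < c < d < e < f < g < h < i on the vertex set. Then K (dimension 2) consists of the simplices:

  0-simplices (9): a, b, c, d, e, f, g, h, i
  1-simplices (27): ab, ad, ae, af, ag, ai, bc, be, bg, bh, bi, cd, cf, cg, ch, ci, de, dg, dh, di, ef, eh, ei, fg, fh, fi, gh
  2-simplices (18): abe, abi, adg, adi, aef, afg, bcg, bci, beh, bgh, cdg, cdh, cfh, cfi, deh, dei, efi, fgh

so the chain groups are C_0 ≅ Z^9, C_1 ≅ Z^27, C_2 ≅ Z^18.

The boundary map ∂_1: C_1 → C_0 maps an edge to its endpoints' difference, ∂[p,q] = q − p. For instance
  ∂ad = d − a.
The resulting 9×27 matrix has rank 8, and its Smith normal form has invariant factors (1,1,1,1,1,1,1,1).

Boundary ∂_2: C_2 → C_1 maps a triangle to the signed sum of its edges. For instance
  ∂dei = ei − di + de,
  ∂efi = fi − ei + ef.
The 27×18 boundary matrix has rank 18 and Smith normal form diag(1,1,1,1,1,1,1,1,1,1,1,1,1,1,1,1,1,2).

Computing H_k = (kernel of ∂_k) / (image of ∂_{k+1}):

  H_0: rank C_0 − rank ∂_1 = 9 − 8 = 1, and the invariant factors of ∂_1 are all 1, so H_0 ≅ Z.
  H_1: rank ker ∂_1 − rank ∂_2 = (27 − 8) − 18 = 1, and ∂_2 has invariant factor 2 > 1, so H_1 ≅ Z ⊕ Z/2.
  H_2: rank ker ∂_2 − rank ∂_3 = (18 − 18) − 0 = 0, and there is no ∂_3, so H_2 ≅ 0.

As a check, the Euler characteristic is 9 − 27 + 18 = 0, which agrees with 1 − 1 + 0 = 0.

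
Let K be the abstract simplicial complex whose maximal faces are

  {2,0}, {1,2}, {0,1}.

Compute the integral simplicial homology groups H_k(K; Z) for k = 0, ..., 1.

H_0 = Z,  H_1 = Z.

Take the total order 0 < 1 < 2 on the vertex set. Then K (dimension 1) consists of the simplices:

  0-simplices (3): [0], [1], [2]
  1-simplices (3): [0,1], [0,2], [1,2]

giving chain groups C_0 ≅ Z^3, C_1 ≅ Z^3.

The boundary map ∂_1: C_1 → C_0 is given by ∂[p,q] = [q] − [p]. For instance
  ∂[0,1] = [1] − [0].
As a 3×3 matrix over Z this has rank 2, with invariant factors (1,1).

Computing H_k = (kernel of ∂_k) / (image of ∂_{k+1}):

  H_0: rank C_0 − rank ∂_1 = 3 − 2 = 1, and the invariant factors of ∂_1 are all 1, so H_0 ≅ Z.
  H_1: rank ker ∂_1 − rank ∂_2 = (3 − 2) − 0 = 1, and there is no ∂_2, so H_1 ≅ Z.

(K is a triangulation of the circle S^1.)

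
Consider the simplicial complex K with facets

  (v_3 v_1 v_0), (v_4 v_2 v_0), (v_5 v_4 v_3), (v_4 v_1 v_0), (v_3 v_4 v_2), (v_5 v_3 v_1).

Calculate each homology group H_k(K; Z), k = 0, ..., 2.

H_0 ≅ Z,  H_1 ≅ Z,  H_2 = 0.

Take the total order v_0 < v_1 < v_2 < v_3 < v_4 < v_5 on the vertex set. Then K (dimension 2) consists of the simplices:

  0-simplices (6): [v_0], [v_1], [v_2], [v_3], [v_4], [v_5]
  1-simplices (12): [v_0,v_1], [v_0,v_2], [v_0,v_3], [v_0,v_4], [v_1,v_3], [v_1,v_4], [v_1,v_5], [v_2,v_3], [v_2,v_4], [v_3,v_4], [v_3,v_5], [v_4,v_5]
  2-simplices (6): [v_0,v_1,v_3], [v_0,v_1,v_4], [v_0,v_2,v_4], [v_1,v_3,v_5], [v_2,v_3,v_4], [v_3,v_4,v_5]

giving chain groups C_0 ≅ Z^6, C_1 ≅ Z^12, C_2 ≅ Z^6.

The boundary map ∂_1: C_1 → C_0 is given by ∂[p,q] = [q] − [p].
The 6×12 boundary matrix has rank 5 and Smith normal form diag(1,1,1,1,1).

Boundary ∂_2: C_2 → C_1 acts by ∂[p,q,r] = [q,r] − [p,r] + [p,q]. For instance
  ∂[v_3,v_4,v_5] = [v_4,v_5] − [v_3,v_5] + [v_3,v_4],
  ∂[v_2,v_3,v_4] = [v_3,v_4] − [v_2,v_4] + [v_2,v_3].
This gives a 12×6 integer matrix of rank 6; reducing to Smith normal form yields diagonal entries (1,1,1,1,1,1).

Now H_k = ker ∂_k / im ∂_{k+1}, so:

  H_0: rank C_0 − rank ∂_1 = 6 − 5 = 1, and the invariant factors of ∂_1 are all 1, so H_0 = Z.
  H_1: rank ker ∂_1 − rank ∂_2 = (12 − 5) − 6 = 1, and the invariant factors of ∂_2 are all 1, so H_1 = Z.
  H_2: rank ker ∂_2 − rank ∂_3 = (6 − 6) − 0 = 0, and there is no ∂_3, so H_2 = 0.

As a check, the Euler characteristic is 6 − 12 + 6 = 0, which agrees with 1 − 1 + 0 = 0.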